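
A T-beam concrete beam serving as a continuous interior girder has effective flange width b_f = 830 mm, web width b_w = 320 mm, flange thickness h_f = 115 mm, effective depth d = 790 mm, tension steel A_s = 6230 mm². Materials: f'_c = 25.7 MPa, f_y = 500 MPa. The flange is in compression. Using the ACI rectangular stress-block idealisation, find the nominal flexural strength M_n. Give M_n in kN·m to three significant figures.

Tension: T = A_s f_y = 6230 × 500 = 3115000 N.
Try a within the flange: a = T/(0.85 f'_c b_f) = 3115000/(0.85 × 25.7 × 830) = 171.80 mm.
a = 171.80 > h_f = 115 mm: the block extends into the web. Split into flange-overhang and web parts.
C_f = 0.85 f'_c (b_f − b_w) h_f = 0.85 × 25.7 × (830 − 320) × 115 = 1281209 N.
Remaining web compression depth: a_w = (T − C_f)/(0.85 f'_c b_w) = (3115000 − 1281209)/(0.85 × 25.7 × 320) = 262.33 mm.
M_n = C_f(d − h_f/2) + (T − C_f)(d − a_w/2) = 1281209 × (790 − 57.5) + 1833791 × (790 − 131.165) = 938.49 + 1208.17 = 2146.66 × 10⁶ N·mm.
M_n = 2146.66 kN·m.

M_n ≈ 2150 kN·m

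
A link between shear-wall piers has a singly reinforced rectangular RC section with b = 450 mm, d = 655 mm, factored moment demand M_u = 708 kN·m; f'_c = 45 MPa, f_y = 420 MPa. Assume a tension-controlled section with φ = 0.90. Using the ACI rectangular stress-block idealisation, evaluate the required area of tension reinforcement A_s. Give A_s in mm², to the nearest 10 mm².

A_s ≈ 3030 mm²

M_n = M_u/φ = 708/0.90 = 786.667 kN·m.
With M_n = 0.85 f'_c a b (d − a/2), solve the quadratic for a:
a = d − √(d² − 2M_n/(0.85 f'_c b)) = 655 − √(655² − 2 × 786.667×10⁶/(0.85 × 45 × 450)) = 73.95 mm.
A_s = 0.85 f'_c a b / f_y = 0.85 × 45 × 73.95 × 450 / 420 = 3030.6 mm².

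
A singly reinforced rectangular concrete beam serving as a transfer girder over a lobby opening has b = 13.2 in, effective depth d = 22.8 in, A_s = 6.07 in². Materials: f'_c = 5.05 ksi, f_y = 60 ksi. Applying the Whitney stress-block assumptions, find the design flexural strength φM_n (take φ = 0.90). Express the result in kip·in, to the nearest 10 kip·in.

T = A_s f_y = 6.07 × 60 = 364.2 kips.
a = T/(0.85 f'_c b) = 364.2/(0.85 × 5.05 × 13.2) = 6.428 in.
M_n = T(d − a/2) = 364.2 × (22.8 − 3.214) = 7133.2 kip·in.
φM_n = 0.90 × 7133.2 = 6419.9 kip·in.

φM_n ≈ 6420 kip·in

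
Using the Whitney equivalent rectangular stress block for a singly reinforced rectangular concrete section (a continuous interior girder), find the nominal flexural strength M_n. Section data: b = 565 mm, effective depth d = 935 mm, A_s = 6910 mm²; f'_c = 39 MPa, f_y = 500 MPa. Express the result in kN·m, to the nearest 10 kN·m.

T = A_s f_y = 6910 × 500 = 3455000 N = 3455 kN.
From C = T: a = T/(0.85 f'_c b) = 3455000/(0.85 × 39 × 565) = 184.47 mm.
M_n = T(d − a/2) = 3455 kN × (935 − 92.235) mm = 2911.75 kN·m.

M_n ≈ 2910 kN·m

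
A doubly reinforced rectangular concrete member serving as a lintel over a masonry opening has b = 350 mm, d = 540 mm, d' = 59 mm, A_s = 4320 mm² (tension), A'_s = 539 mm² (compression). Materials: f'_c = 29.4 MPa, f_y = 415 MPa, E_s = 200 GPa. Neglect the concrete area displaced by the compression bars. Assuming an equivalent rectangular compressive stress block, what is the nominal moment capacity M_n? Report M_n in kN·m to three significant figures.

M_n ≈ 814 kN·m

Assume both tension and compression steel yield.
Net tension couple steel: A_s − A'_s = 3781 mm².
a = (A_s − A'_s) f_y / (0.85 f'_c b) = 1569115/(0.85 × 29.4 × 350) = 179.40 mm.
c = a/β₁ = 179.40/0.84 = 213.57 mm; ε'_s = 0.003(c − d')/c = 0.0022 ≥ f_y/E_s = 0.0021, so compression steel does yield.
M_n = (A_s − A'_s) f_y (d − a/2) + A'_s f_y (d − d') = [1569115 × (540 − 89.7) + 223685 × (540 − 59)] × 10⁻⁶ = 706.57 + 107.59 = 814.16 kN·m.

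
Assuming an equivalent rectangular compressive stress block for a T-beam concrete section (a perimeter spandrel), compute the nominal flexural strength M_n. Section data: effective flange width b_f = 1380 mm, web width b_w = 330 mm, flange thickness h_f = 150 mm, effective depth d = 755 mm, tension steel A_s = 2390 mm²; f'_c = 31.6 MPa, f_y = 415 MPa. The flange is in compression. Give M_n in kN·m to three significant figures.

M_n ≈ 736 kN·m

Tension: T = A_s f_y = 2390 × 415 = 991850 N.
Try a within the flange: a = T/(0.85 f'_c b_f) = 991850/(0.85 × 31.6 × 1380) = 26.76 mm.
Since a = 26.76 ≤ h_f = 150 mm, the stress block lies entirely in the flange; analyse as a rectangular beam of width b_f.
M_n = T(d − a/2) = 991850 × (755 − 13.38) = 735.58 × 10⁶ N·mm.
M_n = 735.58 kN·m.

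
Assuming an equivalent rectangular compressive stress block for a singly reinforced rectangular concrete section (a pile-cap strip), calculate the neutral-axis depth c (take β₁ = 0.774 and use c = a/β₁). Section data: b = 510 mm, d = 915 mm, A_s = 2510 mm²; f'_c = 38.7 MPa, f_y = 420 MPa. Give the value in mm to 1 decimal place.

c ≈ 81.2 mm

T = A_s f_y = 2510 × 420 = 1054200 N = 1054.2 kN.
Setting C = 0.85 f'_c a b equal to T: a = 1054200/(0.85 × 38.7 × 510) = 62.838 mm.
With β₁ = 0.774, c = a/β₁ = 62.838/0.774 = 81.2 mm.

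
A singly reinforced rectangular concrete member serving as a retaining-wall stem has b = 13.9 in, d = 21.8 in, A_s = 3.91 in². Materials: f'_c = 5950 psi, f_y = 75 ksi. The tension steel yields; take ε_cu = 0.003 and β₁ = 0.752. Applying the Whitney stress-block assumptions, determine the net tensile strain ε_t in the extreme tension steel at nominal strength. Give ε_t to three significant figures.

ε_t ≈ 0.00879

a = A_s f_y/(0.85 f'_c b) = 4.171 in.
β₁ = 0.752, so c = a/β₁ = 4.171/0.752 = 5.547 in.
From the linear strain diagram with ε_cu = 0.003: ε_t = 0.003 (d − c)/c = 0.003 × (21.8 − 5.547)/5.547 = 0.00879.
Since ε_t ≥ 0.005, the section is tension-controlled.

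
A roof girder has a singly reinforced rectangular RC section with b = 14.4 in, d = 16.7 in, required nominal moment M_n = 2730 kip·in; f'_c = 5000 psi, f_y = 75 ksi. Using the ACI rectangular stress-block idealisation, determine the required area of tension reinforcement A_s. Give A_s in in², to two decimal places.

A_s ≈ 2.39 in²

From M_n = 0.85 f'_c a b (d − a/2):
a = d − √(d² − 2M_n/(0.85 f'_c b)) = 16.7 − √(16.7² − 2 × 2730/(0.85 × 5 × 14.4)) = 2.928 in.
A_s = 0.85 f'_c a b / f_y = 0.85 × 5 × 2.928 × 14.4 / 75 = 2.389 in².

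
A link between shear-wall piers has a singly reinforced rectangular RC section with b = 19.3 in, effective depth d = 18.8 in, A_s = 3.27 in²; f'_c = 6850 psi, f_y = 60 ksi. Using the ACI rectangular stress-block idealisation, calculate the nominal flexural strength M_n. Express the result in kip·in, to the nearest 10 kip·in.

M_n ≈ 3520 kip·in

T = A_s f_y = 3.27 × 60 = 196.2 kips.
a = T/(0.85 f'_c b) = 196.2/(0.85 × 6.85 × 19.3) = 1.746 in.
M_n = T(d − a/2) = 196.2 × (18.8 − 0.873) = 3517.3 kip·in.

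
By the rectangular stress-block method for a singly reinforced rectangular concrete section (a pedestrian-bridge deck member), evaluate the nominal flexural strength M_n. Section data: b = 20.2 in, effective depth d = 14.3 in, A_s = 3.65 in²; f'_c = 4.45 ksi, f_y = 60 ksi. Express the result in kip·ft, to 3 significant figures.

T = A_s f_y = 3.65 × 60 = 219 kips.
a = T/(0.85 f'_c b) = 219/(0.85 × 4.45 × 20.2) = 2.866 in.
M_n = T(d − a/2) = 219 × (14.3 − 1.433) = 2817.9 kip·in = 2817.9/12 = 234.83 kip·ft.

M_n ≈ 235 kip·ft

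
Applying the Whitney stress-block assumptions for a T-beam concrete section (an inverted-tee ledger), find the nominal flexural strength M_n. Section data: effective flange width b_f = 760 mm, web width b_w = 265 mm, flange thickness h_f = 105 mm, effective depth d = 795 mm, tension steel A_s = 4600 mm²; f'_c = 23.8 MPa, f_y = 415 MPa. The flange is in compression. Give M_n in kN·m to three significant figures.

M_n ≈ 1390 kN·m

Tension: T = A_s f_y = 4600 × 415 = 1909000 N.
Try a within the flange: a = T/(0.85 f'_c b_f) = 1909000/(0.85 × 23.8 × 760) = 124.16 mm.
a = 124.16 > h_f = 105 mm: the block extends into the web. Split into flange-overhang and web parts.
C_f = 0.85 f'_c (b_f − b_w) h_f = 0.85 × 23.8 × (760 − 265) × 105 = 1051454 N.
Remaining web compression depth: a_w = (T − C_f)/(0.85 f'_c b_w) = (1909000 − 1051454)/(0.85 × 23.8 × 265) = 159.96 mm.
M_n = C_f(d − h_f/2) + (T − C_f)(d − a_w/2) = 1051454 × (795 − 52.5) + 857546 × (795 − 79.98) = 780.70 + 613.16 = 1393.86 × 10⁶ N·mm.
M_n = 1393.86 kN·m.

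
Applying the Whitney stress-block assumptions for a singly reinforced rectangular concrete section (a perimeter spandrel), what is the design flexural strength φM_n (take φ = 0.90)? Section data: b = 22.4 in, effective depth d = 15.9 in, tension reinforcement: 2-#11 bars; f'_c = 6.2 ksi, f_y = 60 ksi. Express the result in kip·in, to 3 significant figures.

A_s = 2 × 1.56 = 3.12 in².
T = A_s f_y = 3.12 × 60 = 187.2 kips.
a = T/(0.85 f'_c b) = 187.2/(0.85 × 6.2 × 22.4) = 1.586 in.
M_n = T(d − a/2) = 187.2 × (15.9 − 0.793) = 2828.0 kip·in.
φM_n = 0.90 × 2828.0 = 2545.2 kip·in.

φM_n ≈ 2550 kip·in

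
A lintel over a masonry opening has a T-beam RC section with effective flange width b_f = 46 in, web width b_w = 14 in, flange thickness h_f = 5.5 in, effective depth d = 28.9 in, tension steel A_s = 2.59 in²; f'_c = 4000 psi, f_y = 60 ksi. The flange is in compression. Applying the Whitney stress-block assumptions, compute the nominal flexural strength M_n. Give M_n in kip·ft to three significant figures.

M_n ≈ 368 kip·ft

Tension: T = A_s f_y = 2.59 × 60 = 155.4 kips.
Try a within the flange: a = T/(0.85 f'_c b_f) = 155.4/(0.85 × 4 × 46) = 0.994 in.
Since a = 0.994 ≤ h_f = 5.5 in, the stress block lies entirely in the flange; analyse as a rectangular beam of width b_f.
M_n = T(d − a/2) = 155.4 × (28.9 − 0.497) = 4413.8 kip·in.
M_n = 4413.8/12 = 367.82 kip·ft.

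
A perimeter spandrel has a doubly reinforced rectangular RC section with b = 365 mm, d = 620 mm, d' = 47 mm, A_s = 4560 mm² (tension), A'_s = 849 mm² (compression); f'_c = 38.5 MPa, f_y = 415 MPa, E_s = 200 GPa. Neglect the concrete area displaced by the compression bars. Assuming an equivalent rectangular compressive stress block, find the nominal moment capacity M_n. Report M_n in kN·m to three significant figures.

M_n ≈ 1060 kN·m

Assume both tension and compression steel yield.
Net tension couple steel: A_s − A'_s = 3711 mm².
a = (A_s − A'_s) f_y / (0.85 f'_c b) = 1540065/(0.85 × 38.5 × 365) = 128.93 mm.
c = a/β₁ = 128.93/0.775 = 166.36 mm; ε'_s = 0.003(c − d')/c = 0.0022 ≥ f_y/E_s = 0.0021, so compression steel does yield.
M_n = (A_s − A'_s) f_y (d − a/2) + A'_s f_y (d − d') = [1540065 × (620 − 64.465) + 352335 × (620 − 47)] × 10⁻⁶ = 855.56 + 201.89 = 1057.45 kN·m.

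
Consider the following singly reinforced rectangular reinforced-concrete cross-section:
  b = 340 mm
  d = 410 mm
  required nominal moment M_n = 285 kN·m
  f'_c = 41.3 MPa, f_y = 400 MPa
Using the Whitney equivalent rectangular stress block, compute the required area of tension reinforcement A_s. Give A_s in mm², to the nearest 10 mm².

A_s ≈ 1880 mm²

With M_n = 0.85 f'_c a b (d − a/2), solve the quadratic for a:
a = d − √(d² − 2M_n/(0.85 f'_c b)) = 410 − √(410² − 2 × 285×10⁶/(0.85 × 41.3 × 340)) = 63.09 mm.
A_s = 0.85 f'_c a b / f_y = 0.85 × 41.3 × 63.09 × 340 / 400 = 1882.6 mm².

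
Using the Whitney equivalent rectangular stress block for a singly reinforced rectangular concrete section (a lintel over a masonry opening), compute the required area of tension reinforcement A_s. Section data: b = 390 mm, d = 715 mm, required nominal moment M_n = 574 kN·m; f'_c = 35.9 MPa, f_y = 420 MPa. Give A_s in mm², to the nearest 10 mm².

With M_n = 0.85 f'_c a b (d − a/2), solve the quadratic for a:
a = d − √(d² − 2M_n/(0.85 f'_c b)) = 715 − √(715² − 2 × 574×10⁶/(0.85 × 35.9 × 390)) = 70.98 mm.
A_s = 0.85 f'_c a b / f_y = 0.85 × 35.9 × 70.98 × 390 / 420 = 2011.2 mm².

A_s ≈ 2010 mm²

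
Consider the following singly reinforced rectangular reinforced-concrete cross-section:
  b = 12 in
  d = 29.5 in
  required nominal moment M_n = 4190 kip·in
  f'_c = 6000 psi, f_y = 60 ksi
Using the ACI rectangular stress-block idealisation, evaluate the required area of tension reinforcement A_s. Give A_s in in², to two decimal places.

From M_n = 0.85 f'_c a b (d − a/2):
a = d − √(d² − 2M_n/(0.85 f'_c b)) = 29.5 − √(29.5² − 2 × 4190/(0.85 × 6 × 12)) = 2.420 in.
A_s = 0.85 f'_c a b / f_y = 0.85 × 6 × 2.420 × 12 / 60 = 2.468 in².

A_s ≈ 2.47 in²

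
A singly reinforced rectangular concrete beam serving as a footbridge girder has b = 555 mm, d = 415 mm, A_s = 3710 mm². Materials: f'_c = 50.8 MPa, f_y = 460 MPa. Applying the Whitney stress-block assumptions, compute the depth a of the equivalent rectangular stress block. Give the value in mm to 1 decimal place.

a ≈ 71.2 mm

T = A_s f_y = 3710 × 460 = 1706600 N = 1706.6 kN.
Setting C = 0.85 f'_c a b equal to T: a = 1706600/(0.85 × 50.8 × 555) = 71.2 mm.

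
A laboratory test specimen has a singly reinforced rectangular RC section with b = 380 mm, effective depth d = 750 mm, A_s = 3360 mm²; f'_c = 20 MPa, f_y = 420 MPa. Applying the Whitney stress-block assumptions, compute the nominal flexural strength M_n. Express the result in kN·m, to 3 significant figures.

M_n ≈ 904 kN·m

T = A_s f_y = 3360 × 420 = 1411200 N = 1411.2 kN.
From C = T: a = T/(0.85 f'_c b) = 1411200/(0.85 × 20 × 380) = 218.45 mm.
M_n = T(d − a/2) = 1411.2 kN × (750 − 109.225) mm = 904.26 kN·m.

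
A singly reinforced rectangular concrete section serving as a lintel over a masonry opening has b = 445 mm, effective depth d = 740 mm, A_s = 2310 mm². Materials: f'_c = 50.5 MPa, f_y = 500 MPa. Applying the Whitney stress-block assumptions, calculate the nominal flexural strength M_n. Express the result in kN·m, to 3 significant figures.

T = A_s f_y = 2310 × 500 = 1155000 N = 1155 kN.
From C = T: a = T/(0.85 f'_c b) = 1155000/(0.85 × 50.5 × 445) = 60.47 mm.
M_n = T(d − a/2) = 1155 kN × (740 − 30.235) mm = 819.78 kN·m.

M_n ≈ 820 kN·m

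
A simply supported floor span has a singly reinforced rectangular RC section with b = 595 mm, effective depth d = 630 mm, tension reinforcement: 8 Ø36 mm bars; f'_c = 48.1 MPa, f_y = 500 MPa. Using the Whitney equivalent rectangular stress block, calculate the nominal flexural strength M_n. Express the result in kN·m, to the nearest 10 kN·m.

A_s = 8 × 1018 = 8144 mm².
T = A_s f_y = 8144 × 500 = 4072000 N = 4072 kN.
From C = T: a = T/(0.85 f'_c b) = 4072000/(0.85 × 48.1 × 595) = 167.39 mm.
M_n = T(d − a/2) = 4072 kN × (630 − 83.695) mm = 2224.55 kN·m.

M_n ≈ 2220 kN·m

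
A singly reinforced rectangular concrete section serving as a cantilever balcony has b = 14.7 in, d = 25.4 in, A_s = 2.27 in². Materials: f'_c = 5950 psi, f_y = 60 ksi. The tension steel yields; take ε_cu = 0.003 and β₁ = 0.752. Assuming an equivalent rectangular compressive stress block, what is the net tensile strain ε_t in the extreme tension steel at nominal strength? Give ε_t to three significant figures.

ε_t ≈ 0.0283

a = A_s f_y/(0.85 f'_c b) = 1.832 in.
β₁ = 0.752, so c = a/β₁ = 1.832/0.752 = 2.436 in.
From the linear strain diagram with ε_cu = 0.003: ε_t = 0.003 (d − c)/c = 0.003 × (25.4 − 2.436)/2.436 = 0.0283.
Since ε_t ≥ 0.005, the section is tension-controlled.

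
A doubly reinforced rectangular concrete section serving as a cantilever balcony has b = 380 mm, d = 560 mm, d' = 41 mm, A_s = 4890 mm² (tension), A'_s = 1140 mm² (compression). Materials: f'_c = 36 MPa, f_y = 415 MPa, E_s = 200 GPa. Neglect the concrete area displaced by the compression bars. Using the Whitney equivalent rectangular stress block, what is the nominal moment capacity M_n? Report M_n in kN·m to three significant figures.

Assume both tension and compression steel yield.
Net tension couple steel: A_s − A'_s = 3750 mm².
a = (A_s − A'_s) f_y / (0.85 f'_c b) = 1556250/(0.85 × 36 × 380) = 133.84 mm.
c = a/β₁ = 133.84/0.793 = 168.78 mm; ε'_s = 0.003(c − d')/c = 0.0023 ≥ f_y/E_s = 0.0021, so compression steel does yield.
M_n = (A_s − A'_s) f_y (d − a/2) + A'_s f_y (d − d') = [1556250 × (560 − 66.92) + 473100 × (560 − 41)] × 10⁻⁶ = 767.36 + 245.54 = 1012.90 kN·m.

M_n ≈ 1010 kN·m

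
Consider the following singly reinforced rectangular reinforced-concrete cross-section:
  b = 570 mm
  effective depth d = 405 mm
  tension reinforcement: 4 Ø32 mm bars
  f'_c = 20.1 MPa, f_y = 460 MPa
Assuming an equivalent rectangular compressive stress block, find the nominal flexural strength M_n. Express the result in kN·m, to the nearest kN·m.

A_s = 4 × 804 = 3216 mm².
T = A_s f_y = 3216 × 460 = 1479360 N = 1479.36 kN.
From C = T: a = T/(0.85 f'_c b) = 1479360/(0.85 × 20.1 × 570) = 151.91 mm.
M_n = T(d − a/2) = 1479.36 kN × (405 − 75.955) mm = 486.78 kN·m.

M_n ≈ 487 kN·m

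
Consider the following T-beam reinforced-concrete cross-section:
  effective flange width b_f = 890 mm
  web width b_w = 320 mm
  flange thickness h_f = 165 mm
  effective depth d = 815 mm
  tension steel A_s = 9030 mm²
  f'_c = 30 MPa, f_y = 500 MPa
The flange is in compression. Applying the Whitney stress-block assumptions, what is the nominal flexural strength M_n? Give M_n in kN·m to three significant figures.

Tension: T = A_s f_y = 9030 × 500 = 4515000 N.
Try a within the flange: a = T/(0.85 f'_c b_f) = 4515000/(0.85 × 30 × 890) = 198.94 mm.
a = 198.94 > h_f = 165 mm: the block extends into the web. Split into flange-overhang and web parts.
C_f = 0.85 f'_c (b_f − b_w) h_f = 0.85 × 30 × (890 − 320) × 165 = 2398275 N.
Remaining web compression depth: a_w = (T − C_f)/(0.85 f'_c b_w) = (4515000 − 2398275)/(0.85 × 30 × 320) = 259.40 mm.
M_n = C_f(d − h_f/2) + (T − C_f)(d − a_w/2) = 2398275 × (815 − 82.5) + 2116725 × (815 − 129.7) = 1756.74 + 1450.59 = 3207.33 × 10⁶ N·mm.
M_n = 3207.33 kN·m.

M_n ≈ 3210 kN·m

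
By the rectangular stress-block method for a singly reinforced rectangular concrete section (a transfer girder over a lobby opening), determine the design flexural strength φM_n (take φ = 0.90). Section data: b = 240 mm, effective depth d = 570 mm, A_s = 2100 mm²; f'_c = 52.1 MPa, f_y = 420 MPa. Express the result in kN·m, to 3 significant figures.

T = A_s f_y = 2100 × 420 = 882000 N = 882 kN.
From C = T: a = T/(0.85 f'_c b) = 882000/(0.85 × 52.1 × 240) = 82.99 mm.
M_n = T(d − a/2) = 882 kN × (570 − 41.495) mm = 466.14 kN·m.
φM_n = 0.90 × 466.14 = 419.53 kN·m.

φM_n ≈ 420 kN·m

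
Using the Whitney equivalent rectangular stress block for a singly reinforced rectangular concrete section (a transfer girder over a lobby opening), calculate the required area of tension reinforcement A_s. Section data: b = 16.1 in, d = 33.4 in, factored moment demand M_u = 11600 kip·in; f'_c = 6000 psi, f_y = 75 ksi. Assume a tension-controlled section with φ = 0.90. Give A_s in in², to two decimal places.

M_n = M_u/φ = 11600/0.90 = 12888.9 kip·in.
From M_n = 0.85 f'_c a b (d − a/2):
a = d − √(d² − 2M_n/(0.85 f'_c b)) = 33.4 − √(33.4² − 2 × 12888.9/(0.85 × 6 × 16.1)) = 5.087 in.
A_s = 0.85 f'_c a b / f_y = 0.85 × 6 × 5.087 × 16.1 / 75 = 5.569 in².

A_s ≈ 5.57 in²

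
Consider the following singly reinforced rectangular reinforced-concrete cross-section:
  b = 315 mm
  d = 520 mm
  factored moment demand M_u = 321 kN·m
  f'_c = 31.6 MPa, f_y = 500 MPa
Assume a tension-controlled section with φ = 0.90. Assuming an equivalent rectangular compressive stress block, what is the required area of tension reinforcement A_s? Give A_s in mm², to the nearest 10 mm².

A_s ≈ 1500 mm²

M_n = M_u/φ = 321/0.90 = 356.667 kN·m.
With M_n = 0.85 f'_c a b (d − a/2), solve the quadratic for a:
a = d − √(d² − 2M_n/(0.85 f'_c b)) = 520 − √(520² − 2 × 356.667×10⁶/(0.85 × 31.6 × 315)) = 88.62 mm.
A_s = 0.85 f'_c a b / f_y = 0.85 × 31.6 × 88.62 × 315 / 500 = 1499.6 mm².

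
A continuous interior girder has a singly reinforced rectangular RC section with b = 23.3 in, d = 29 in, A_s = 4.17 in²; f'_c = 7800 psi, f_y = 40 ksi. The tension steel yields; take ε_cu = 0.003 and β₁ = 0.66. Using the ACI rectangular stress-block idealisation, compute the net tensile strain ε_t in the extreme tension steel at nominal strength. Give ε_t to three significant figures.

ε_t ≈ 0.0502

a = A_s f_y/(0.85 f'_c b) = 1.080 in.
β₁ = 0.66, so c = a/β₁ = 1.080/0.66 = 1.636 in.
From the linear strain diagram with ε_cu = 0.003: ε_t = 0.003 (d − c)/c = 0.003 × (29 − 1.636)/1.636 = 0.0502.
Since ε_t ≥ 0.005, the section is tension-controlled.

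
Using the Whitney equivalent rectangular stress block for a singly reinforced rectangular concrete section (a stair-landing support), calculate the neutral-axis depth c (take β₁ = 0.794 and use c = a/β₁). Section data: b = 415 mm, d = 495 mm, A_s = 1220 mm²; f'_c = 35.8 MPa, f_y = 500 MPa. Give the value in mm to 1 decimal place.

c ≈ 60.8 mm

T = A_s f_y = 1220 × 500 = 610000 N = 610 kN.
Setting C = 0.85 f'_c a b equal to T: a = 610000/(0.85 × 35.8 × 415) = 48.304 mm.
With β₁ = 0.794, c = a/β₁ = 48.304/0.794 = 60.8 mm.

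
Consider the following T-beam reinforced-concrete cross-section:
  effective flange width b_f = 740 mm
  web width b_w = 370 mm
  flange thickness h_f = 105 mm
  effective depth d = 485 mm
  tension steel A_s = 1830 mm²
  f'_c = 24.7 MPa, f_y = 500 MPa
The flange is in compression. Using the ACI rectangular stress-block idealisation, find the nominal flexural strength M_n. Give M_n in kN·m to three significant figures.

Tension: T = A_s f_y = 1830 × 500 = 915000 N.
Try a within the flange: a = T/(0.85 f'_c b_f) = 915000/(0.85 × 24.7 × 740) = 58.89 mm.
Since a = 58.89 ≤ h_f = 105 mm, the stress block lies entirely in the flange; analyse as a rectangular beam of width b_f.
M_n = T(d − a/2) = 915000 × (485 − 29.445) = 416.83 × 10⁶ N·mm.
M_n = 416.83 kN·m.

M_n ≈ 417 kN·m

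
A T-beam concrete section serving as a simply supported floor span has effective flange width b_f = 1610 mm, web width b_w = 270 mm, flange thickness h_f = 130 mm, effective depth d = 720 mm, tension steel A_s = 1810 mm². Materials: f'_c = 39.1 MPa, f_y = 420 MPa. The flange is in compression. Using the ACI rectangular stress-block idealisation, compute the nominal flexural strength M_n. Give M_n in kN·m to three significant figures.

Tension: T = A_s f_y = 1810 × 420 = 760200 N.
Try a within the flange: a = T/(0.85 f'_c b_f) = 760200/(0.85 × 39.1 × 1610) = 14.21 mm.
Since a = 14.21 ≤ h_f = 130 mm, the stress block lies entirely in the flange; analyse as a rectangular beam of width b_f.
M_n = T(d − a/2) = 760200 × (720 − 7.105) = 541.94 × 10⁶ N·mm.
M_n = 541.94 kN·m.

M_n ≈ 542 kN·m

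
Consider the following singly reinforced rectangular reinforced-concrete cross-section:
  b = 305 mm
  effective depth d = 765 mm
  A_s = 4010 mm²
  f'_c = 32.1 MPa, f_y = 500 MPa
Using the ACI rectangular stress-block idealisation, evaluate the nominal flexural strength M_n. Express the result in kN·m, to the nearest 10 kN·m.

M_n ≈ 1290 kN·m

T = A_s f_y = 4010 × 500 = 2005000 N = 2005 kN.
From C = T: a = T/(0.85 f'_c b) = 2005000/(0.85 × 32.1 × 305) = 240.93 mm.
M_n = T(d − a/2) = 2005 kN × (765 − 120.465) mm = 1292.29 kN·m.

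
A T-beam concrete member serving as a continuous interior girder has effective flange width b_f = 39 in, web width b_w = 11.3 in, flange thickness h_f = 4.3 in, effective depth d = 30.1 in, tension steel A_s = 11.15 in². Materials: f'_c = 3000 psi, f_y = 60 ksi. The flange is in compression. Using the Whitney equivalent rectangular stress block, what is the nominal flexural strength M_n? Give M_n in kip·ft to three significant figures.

Tension: T = A_s f_y = 11.15 × 60 = 669 kips.
Try a within the flange: a = T/(0.85 f'_c b_f) = 669/(0.85 × 3 × 39) = 6.727 in.
a = 6.727 > h_f = 4.3 in: the block extends into the web. Split into flange-overhang and web parts.
C_f = 0.85 f'_c (b_f − b_w) h_f = 0.85 × 3 × (39 − 11.3) × 4.3 = 303.7 kips.
Remaining web compression depth: a_w = (T − C_f)/(0.85 f'_c b_w) = (669 − 303.7)/(0.85 × 3 × 11.3) = 12.677 in.
M_n = C_f(d − h_f/2) + (T − C_f)(d − a_w/2) = 303.7 × (30.1 − 2.15) + 365.3 × (30.1 − 6.3385) = 8488.4 + 8680.1 = 17168.5 kip·in.
M_n = 17168.5/12 = 1430.71 kip·ft.

M_n ≈ 1430 kip·ft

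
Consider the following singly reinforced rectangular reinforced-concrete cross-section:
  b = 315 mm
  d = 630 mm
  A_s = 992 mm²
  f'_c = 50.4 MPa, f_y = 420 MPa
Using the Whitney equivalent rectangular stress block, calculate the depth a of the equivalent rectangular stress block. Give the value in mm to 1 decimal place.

T = A_s f_y = 992 × 420 = 416640 N = 416.64 kN.
Setting C = 0.85 f'_c a b equal to T: a = 416640/(0.85 × 50.4 × 315) = 30.9 mm.

a ≈ 30.9 mm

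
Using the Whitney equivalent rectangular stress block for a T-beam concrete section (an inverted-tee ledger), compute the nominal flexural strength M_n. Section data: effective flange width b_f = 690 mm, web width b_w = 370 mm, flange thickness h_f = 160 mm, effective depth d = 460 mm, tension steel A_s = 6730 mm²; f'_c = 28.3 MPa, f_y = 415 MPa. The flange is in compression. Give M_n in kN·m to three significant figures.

M_n ≈ 1050 kN·m

Tension: T = A_s f_y = 6730 × 415 = 2792950 N.
Try a within the flange: a = T/(0.85 f'_c b_f) = 2792950/(0.85 × 28.3 × 690) = 168.27 mm.
a = 168.27 > h_f = 160 mm: the block extends into the web. Split into flange-overhang and web parts.
C_f = 0.85 f'_c (b_f − b_w) h_f = 0.85 × 28.3 × (690 − 370) × 160 = 1231616 N.
Remaining web compression depth: a_w = (T − C_f)/(0.85 f'_c b_w) = (2792950 − 1231616)/(0.85 × 28.3 × 370) = 175.42 mm.
M_n = C_f(d − h_f/2) + (T − C_f)(d − a_w/2) = 1231616 × (460 − 80) + 1561334 × (460 − 87.71) = 468.01 + 581.27 = 1049.28 × 10⁶ N·mm.
M_n = 1049.28 kN·m.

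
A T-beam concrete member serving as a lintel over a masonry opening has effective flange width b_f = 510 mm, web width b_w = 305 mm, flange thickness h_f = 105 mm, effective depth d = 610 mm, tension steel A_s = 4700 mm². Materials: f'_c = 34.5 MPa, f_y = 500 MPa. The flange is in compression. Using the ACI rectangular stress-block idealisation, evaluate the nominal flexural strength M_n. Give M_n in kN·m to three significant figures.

Tension: T = A_s f_y = 4700 × 500 = 2350000 N.
Try a within the flange: a = T/(0.85 f'_c b_f) = 2350000/(0.85 × 34.5 × 510) = 157.13 mm.
a = 157.13 > h_f = 105 mm: the block extends into the web. Split into flange-overhang and web parts.
C_f = 0.85 f'_c (b_f − b_w) h_f = 0.85 × 34.5 × (510 − 305) × 105 = 631221 N.
Remaining web compression depth: a_w = (T − C_f)/(0.85 f'_c b_w) = (2350000 − 631221)/(0.85 × 34.5 × 305) = 192.17 mm.
M_n = C_f(d − h_f/2) + (T − C_f)(d − a_w/2) = 631221 × (610 − 52.5) + 1718779 × (610 − 96.085) = 351.91 + 883.31 = 1235.22 × 10⁶ N·mm.
M_n = 1235.22 kN·m.

M_n ≈ 1240 kN·m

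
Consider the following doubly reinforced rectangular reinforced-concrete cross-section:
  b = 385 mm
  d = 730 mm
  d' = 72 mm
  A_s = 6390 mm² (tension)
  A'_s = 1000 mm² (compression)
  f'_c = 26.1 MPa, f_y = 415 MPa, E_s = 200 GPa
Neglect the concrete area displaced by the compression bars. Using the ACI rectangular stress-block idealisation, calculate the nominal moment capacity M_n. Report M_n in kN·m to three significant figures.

Assume both tension and compression steel yield.
Net tension couple steel: A_s − A'_s = 5390 mm².
a = (A_s − A'_s) f_y / (0.85 f'_c b) = 2236850/(0.85 × 26.1 × 385) = 261.89 mm.
c = a/β₁ = 261.89/0.85 = 308.11 mm; ε'_s = 0.003(c − d')/c = 0.0023 ≥ f_y/E_s = 0.0021, so compression steel does yield.
M_n = (A_s − A'_s) f_y (d − a/2) + A'_s f_y (d − d') = [2236850 × (730 − 130.945) + 415000 × (730 − 72)] × 10⁻⁶ = 1340.00 + 273.07 = 1613.07 kN·m.

M_n ≈ 1610 kN·m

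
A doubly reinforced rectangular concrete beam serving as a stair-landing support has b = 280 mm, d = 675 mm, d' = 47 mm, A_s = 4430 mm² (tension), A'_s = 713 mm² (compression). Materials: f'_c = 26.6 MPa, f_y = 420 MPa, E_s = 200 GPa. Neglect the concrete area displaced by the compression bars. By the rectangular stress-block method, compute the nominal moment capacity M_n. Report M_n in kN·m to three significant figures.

Assume both tension and compression steel yield.
Net tension couple steel: A_s − A'_s = 3717 mm².
a = (A_s − A'_s) f_y / (0.85 f'_c b) = 1561140/(0.85 × 26.6 × 280) = 246.59 mm.
c = a/β₁ = 246.59/0.85 = 290.11 mm; ε'_s = 0.003(c − d')/c = 0.0025 ≥ f_y/E_s = 0.0021, so compression steel does yield.
M_n = (A_s − A'_s) f_y (d − a/2) + A'_s f_y (d − d') = [1561140 × (675 − 123.295) + 299460 × (675 − 47)] × 10⁻⁶ = 861.29 + 188.06 = 1049.35 kN·m.

M_n ≈ 1050 kN·m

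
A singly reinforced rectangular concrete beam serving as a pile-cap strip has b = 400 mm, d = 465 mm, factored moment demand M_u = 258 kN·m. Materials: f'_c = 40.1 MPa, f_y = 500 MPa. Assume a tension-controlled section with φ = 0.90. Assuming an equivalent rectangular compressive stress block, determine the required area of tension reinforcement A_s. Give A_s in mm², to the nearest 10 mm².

M_n = M_u/φ = 258/0.90 = 286.667 kN·m.
With M_n = 0.85 f'_c a b (d − a/2), solve the quadratic for a:
a = d − √(d² − 2M_n/(0.85 f'_c b)) = 465 − √(465² − 2 × 286.667×10⁶/(0.85 × 40.1 × 400)) = 47.66 mm.
A_s = 0.85 f'_c a b / f_y = 0.85 × 40.1 × 47.66 × 400 / 500 = 1299.6 mm².

A_s ≈ 1300 mm²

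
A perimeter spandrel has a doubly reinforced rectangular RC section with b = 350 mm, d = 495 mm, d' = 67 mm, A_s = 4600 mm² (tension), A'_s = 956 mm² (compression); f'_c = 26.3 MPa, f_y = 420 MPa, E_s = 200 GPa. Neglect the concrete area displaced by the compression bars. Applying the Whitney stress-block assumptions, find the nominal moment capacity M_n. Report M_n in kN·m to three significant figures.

M_n ≈ 780 kN·m

Assume both tension and compression steel yield.
Net tension couple steel: A_s − A'_s = 3644 mm².
a = (A_s − A'_s) f_y / (0.85 f'_c b) = 1530480/(0.85 × 26.3 × 350) = 195.61 mm.
c = a/β₁ = 195.61/0.85 = 230.13 mm; ε'_s = 0.003(c − d')/c = 0.0021 ≥ f_y/E_s = 0.0021, so compression steel does yield.
M_n = (A_s − A'_s) f_y (d − a/2) + A'_s f_y (d − d') = [1530480 × (495 − 97.805) + 401520 × (495 − 67)] × 10⁻⁶ = 607.90 + 171.85 = 779.75 kN·m.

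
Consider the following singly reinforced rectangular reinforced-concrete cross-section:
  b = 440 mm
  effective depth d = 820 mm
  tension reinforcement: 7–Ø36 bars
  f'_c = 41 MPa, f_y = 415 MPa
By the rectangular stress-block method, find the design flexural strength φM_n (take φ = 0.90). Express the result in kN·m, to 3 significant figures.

A_s = 7 × 1018 = 7126 mm².
T = A_s f_y = 7126 × 415 = 2957290 N = 2957.29 kN.
From C = T: a = T/(0.85 f'_c b) = 2957290/(0.85 × 41 × 440) = 192.86 mm.
M_n = T(d − a/2) = 2957.29 kN × (820 − 96.43) mm = 2139.81 kN·m.
φM_n = 0.90 × 2139.81 = 1925.83 kN·m.

φM_n ≈ 1930 kN·m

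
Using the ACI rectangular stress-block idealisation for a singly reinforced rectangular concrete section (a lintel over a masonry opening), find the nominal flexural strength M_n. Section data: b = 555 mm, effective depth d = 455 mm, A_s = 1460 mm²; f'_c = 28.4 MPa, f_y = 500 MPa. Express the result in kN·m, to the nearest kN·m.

T = A_s f_y = 1460 × 500 = 730000 N = 730 kN.
From C = T: a = T/(0.85 f'_c b) = 730000/(0.85 × 28.4 × 555) = 54.49 mm.
M_n = T(d − a/2) = 730 kN × (455 − 27.245) mm = 312.26 kN·m.

M_n ≈ 312 kN·m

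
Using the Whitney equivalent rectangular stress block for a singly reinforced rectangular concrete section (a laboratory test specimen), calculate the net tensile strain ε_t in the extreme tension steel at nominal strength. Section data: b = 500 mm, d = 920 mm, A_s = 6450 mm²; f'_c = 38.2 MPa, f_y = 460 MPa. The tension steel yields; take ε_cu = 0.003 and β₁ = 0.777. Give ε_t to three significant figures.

a = A_s f_y/(0.85 f'_c b) = 182.75 mm.
β₁ = 0.777, so c = a/β₁ = 182.75/0.777 = 235.20 mm.
From the linear strain diagram with ε_cu = 0.003: ε_t = 0.003 (d − c)/c = 0.003 × (920 − 235.20)/235.20 = 0.00873.
Since ε_t ≥ 0.005, the section is tension-controlled.

ε_t ≈ 0.00873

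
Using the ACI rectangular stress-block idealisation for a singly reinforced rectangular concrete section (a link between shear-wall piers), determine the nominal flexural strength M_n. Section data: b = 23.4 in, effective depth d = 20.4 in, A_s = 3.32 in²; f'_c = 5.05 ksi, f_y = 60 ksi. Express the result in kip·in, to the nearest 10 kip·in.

T = A_s f_y = 3.32 × 60 = 199.2 kips.
a = T/(0.85 f'_c b) = 199.2/(0.85 × 5.05 × 23.4) = 1.983 in.
M_n = T(d − a/2) = 199.2 × (20.4 − 0.9915) = 3866.2 kip·in.

M_n ≈ 3870 kip·in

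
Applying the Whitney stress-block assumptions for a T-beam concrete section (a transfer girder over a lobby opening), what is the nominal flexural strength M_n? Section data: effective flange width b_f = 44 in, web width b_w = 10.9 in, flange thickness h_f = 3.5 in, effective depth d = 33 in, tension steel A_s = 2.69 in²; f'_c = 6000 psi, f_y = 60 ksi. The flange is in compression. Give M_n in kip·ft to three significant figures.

M_n ≈ 439 kip·ft

Tension: T = A_s f_y = 2.69 × 60 = 161.4 kips.
Try a within the flange: a = T/(0.85 f'_c b_f) = 161.4/(0.85 × 6 × 44) = 0.719 in.
Since a = 0.719 ≤ h_f = 3.5 in, the stress block lies entirely in the flange; analyse as a rectangular beam of width b_f.
M_n = T(d − a/2) = 161.4 × (33 − 0.3595) = 5268.2 kip·in.
M_n = 5268.2/12 = 439.02 kip·ft.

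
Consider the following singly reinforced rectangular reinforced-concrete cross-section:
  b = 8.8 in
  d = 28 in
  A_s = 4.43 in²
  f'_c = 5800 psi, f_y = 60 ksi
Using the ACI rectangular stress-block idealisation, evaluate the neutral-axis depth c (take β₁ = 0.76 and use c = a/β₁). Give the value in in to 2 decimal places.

c ≈ 8.06 in

T = A_s f_y = 4.43 × 60 = 265.8 kips.
a = T/(0.85 f'_c b) = 265.8/(0.85 × 5.8 × 8.8) = 6.1267 in.
With β₁ = 0.76, c = a/β₁ = 6.1267/0.76 = 8.06 in.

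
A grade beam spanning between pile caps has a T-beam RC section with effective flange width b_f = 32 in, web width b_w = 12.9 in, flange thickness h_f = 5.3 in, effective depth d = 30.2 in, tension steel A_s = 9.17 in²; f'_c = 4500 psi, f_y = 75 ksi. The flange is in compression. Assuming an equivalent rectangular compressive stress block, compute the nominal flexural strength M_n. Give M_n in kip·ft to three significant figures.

Tension: T = A_s f_y = 9.17 × 75 = 687.75 kips.
Try a within the flange: a = T/(0.85 f'_c b_f) = 687.75/(0.85 × 4.5 × 32) = 5.619 in.
a = 5.619 > h_f = 5.3 in: the block extends into the web. Split into flange-overhang and web parts.
C_f = 0.85 f'_c (b_f − b_w) h_f = 0.85 × 4.5 × (32 − 12.9) × 5.3 = 387.2 kips.
Remaining web compression depth: a_w = (T − C_f)/(0.85 f'_c b_w) = (687.75 − 387.2)/(0.85 × 4.5 × 12.9) = 6.091 in.
M_n = C_f(d − h_f/2) + (T − C_f)(d − a_w/2) = 387.2 × (30.2 − 2.65) + 300.55 × (30.2 − 3.0455) = 10667.4 + 8161.3 = 18828.7 kip·in.
M_n = 18828.7/12 = 1569.06 kip·ft.

M_n ≈ 1570 kip·ft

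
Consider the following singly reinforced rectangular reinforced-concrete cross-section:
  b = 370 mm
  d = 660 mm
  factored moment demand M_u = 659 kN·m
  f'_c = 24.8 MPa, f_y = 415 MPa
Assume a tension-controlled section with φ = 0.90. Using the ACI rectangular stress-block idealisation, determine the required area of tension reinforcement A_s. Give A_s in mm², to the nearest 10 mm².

A_s ≈ 3050 mm²

M_n = M_u/φ = 659/0.90 = 732.222 kN·m.
With M_n = 0.85 f'_c a b (d − a/2), solve the quadratic for a:
a = d − √(d² − 2M_n/(0.85 f'_c b)) = 660 − √(660² − 2 × 732.222×10⁶/(0.85 × 24.8 × 370)) = 162.16 mm.
A_s = 0.85 f'_c a b / f_y = 0.85 × 24.8 × 162.16 × 370 / 415 = 3047.7 mm².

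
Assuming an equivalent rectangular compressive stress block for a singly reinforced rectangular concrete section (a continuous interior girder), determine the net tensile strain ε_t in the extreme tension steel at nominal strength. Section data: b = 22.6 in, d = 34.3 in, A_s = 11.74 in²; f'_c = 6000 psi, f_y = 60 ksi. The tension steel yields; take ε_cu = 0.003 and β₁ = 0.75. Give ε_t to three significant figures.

a = A_s f_y/(0.85 f'_c b) = 6.111 in.
β₁ = 0.75, so c = a/β₁ = 6.111/0.75 = 8.148 in.
From the linear strain diagram with ε_cu = 0.003: ε_t = 0.003 (d − c)/c = 0.003 × (34.3 − 8.148)/8.148 = 0.00963.
Since ε_t ≥ 0.005, the section is tension-controlled.

ε_t ≈ 0.00963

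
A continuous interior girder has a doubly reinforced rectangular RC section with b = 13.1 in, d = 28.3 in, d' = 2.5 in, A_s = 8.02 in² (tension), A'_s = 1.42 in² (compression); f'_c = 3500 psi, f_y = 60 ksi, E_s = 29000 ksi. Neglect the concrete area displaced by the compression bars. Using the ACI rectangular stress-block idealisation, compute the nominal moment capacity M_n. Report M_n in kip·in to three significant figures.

M_n ≈ 11400 kip·in

Assume both steels yield.
a = (A_s − A'_s) f_y/(0.85 f'_c b) = (8.02 − 1.42) × 60/(0.85 × 3.5 × 13.1) = 10.161 in.
c = a/β₁ = 10.161/0.85 = 11.954 in; ε'_s = 0.003(c − d')/c = 0.0024 ≥ ε_y = 0.0021, so the compression steel yields.
M_n = (A_s − A'_s) f_y (d − a/2) + A'_s f_y (d − d') = 396 × (28.3 − 5.0805) + 85.2 × (28.3 − 2.5) = 9194.9 + 2198.2 = 11393.1 kip·in.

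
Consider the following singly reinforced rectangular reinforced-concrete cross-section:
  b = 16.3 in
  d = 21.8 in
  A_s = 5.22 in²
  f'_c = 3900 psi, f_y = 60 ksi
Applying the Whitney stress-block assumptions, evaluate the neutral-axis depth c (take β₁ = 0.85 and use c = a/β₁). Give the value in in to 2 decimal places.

c ≈ 6.82 in

T = A_s f_y = 5.22 × 60 = 313.2 kips.
a = T/(0.85 f'_c b) = 313.2/(0.85 × 3.9 × 16.3) = 5.7963 in.
With β₁ = 0.85, c = a/β₁ = 5.7963/0.85 = 6.82 in.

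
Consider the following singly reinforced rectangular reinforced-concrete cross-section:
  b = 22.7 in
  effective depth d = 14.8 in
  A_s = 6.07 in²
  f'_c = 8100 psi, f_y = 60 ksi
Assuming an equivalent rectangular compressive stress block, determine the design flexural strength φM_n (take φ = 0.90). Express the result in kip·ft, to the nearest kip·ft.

T = A_s f_y = 6.07 × 60 = 364.2 kips.
a = T/(0.85 f'_c b) = 364.2/(0.85 × 8.1 × 22.7) = 2.330 in.
M_n = T(d − a/2) = 364.2 × (14.8 − 1.165) = 4965.9 kip·in = 4965.9/12 = 413.83 kip·ft.
φM_n = 0.90 × 413.83 = 372.45 kip·ft.

φM_n ≈ 372 kip·ft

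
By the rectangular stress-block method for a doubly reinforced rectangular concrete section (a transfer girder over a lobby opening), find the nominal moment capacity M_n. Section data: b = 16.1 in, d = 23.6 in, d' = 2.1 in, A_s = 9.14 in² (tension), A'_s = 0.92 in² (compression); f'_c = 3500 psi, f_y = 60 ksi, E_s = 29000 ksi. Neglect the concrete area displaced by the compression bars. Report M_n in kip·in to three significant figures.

Assume both steels yield.
a = (A_s − A'_s) f_y/(0.85 f'_c b) = (9.14 − 0.92) × 60/(0.85 × 3.5 × 16.1) = 10.297 in.
c = a/β₁ = 10.297/0.85 = 12.114 in; ε'_s = 0.003(c − d')/c = 0.0025 ≥ ε_y = 0.0021, so the compression steel yields.
M_n = (A_s − A'_s) f_y (d − a/2) + A'_s f_y (d − d') = 493.2 × (23.6 − 5.1485) + 55.2 × (23.6 − 2.1) = 9100.3 + 1186.8 = 10287.1 kip·in.

M_n ≈ 10300 kip·in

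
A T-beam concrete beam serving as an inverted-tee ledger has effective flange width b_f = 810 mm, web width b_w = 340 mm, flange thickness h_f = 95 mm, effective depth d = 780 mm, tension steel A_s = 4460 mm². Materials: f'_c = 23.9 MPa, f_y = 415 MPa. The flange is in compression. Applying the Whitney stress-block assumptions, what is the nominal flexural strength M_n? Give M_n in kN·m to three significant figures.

Tension: T = A_s f_y = 4460 × 415 = 1850900 N.
Try a within the flange: a = T/(0.85 f'_c b_f) = 1850900/(0.85 × 23.9 × 810) = 112.48 mm.
a = 112.48 > h_f = 95 mm: the block extends into the web. Split into flange-overhang and web parts.
C_f = 0.85 f'_c (b_f − b_w) h_f = 0.85 × 23.9 × (810 − 340) × 95 = 907065 N.
Remaining web compression depth: a_w = (T − C_f)/(0.85 f'_c b_w) = (1850900 − 907065)/(0.85 × 23.9 × 340) = 136.65 mm.
M_n = C_f(d − h_f/2) + (T − C_f)(d − a_w/2) = 907065 × (780 − 47.5) + 943835 × (780 − 68.325) = 664.43 + 671.70 = 1336.13 × 10⁶ N·mm.
M_n = 1336.13 kN·m.

M_n ≈ 1340 kN·m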